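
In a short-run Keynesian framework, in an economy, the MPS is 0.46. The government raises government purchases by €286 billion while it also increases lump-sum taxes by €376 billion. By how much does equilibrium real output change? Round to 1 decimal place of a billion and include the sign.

MPC = 1 − MPS = 1 − 0.46 = 0.54.
Expenditure multiplier = 1/(1 − MPC) = 1/(1 − 0.54) = 1/0.46 ≈ 2.174.
ΔG contributes k·ΔG = (+€286 billion) / 0.46 ≈ +€621.7 billion.
ΔT of +€376 billion changes first-round spending by −c·ΔT = −€203.04 billion, contributing k·(−c·ΔT) = (−€203.04 billion) / 0.46 ≈ −€441.4 billion.
Net ΔY = k(ΔG − c·ΔT) = (+€82.96 billion) / 0.46 ≈ +€180.3 billion.

+€180.3 billion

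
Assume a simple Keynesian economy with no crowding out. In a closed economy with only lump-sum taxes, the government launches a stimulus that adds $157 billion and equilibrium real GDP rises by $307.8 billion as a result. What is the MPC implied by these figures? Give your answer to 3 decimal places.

Implied spending multiplier k = ΔY/ΔG = 307.8/157 ≈ 1.9605.
Since k = 1/(1 − MPC), MPC = 1 − 1/k = 1 − ΔG/ΔY = 1 − 157/307.8 ≈ 0.490.

0.490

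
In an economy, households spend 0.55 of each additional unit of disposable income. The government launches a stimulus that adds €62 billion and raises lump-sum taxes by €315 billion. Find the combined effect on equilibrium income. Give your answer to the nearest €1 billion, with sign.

Expenditure multiplier = 1/(1 − MPC) = 1/(1 − 0.55) = 1/0.45 ≈ 2.222.
ΔG contributes k·ΔG = (+€62 billion) / 0.45 ≈ +€137.8 billion.
ΔT of +€315 billion changes first-round spending by −c·ΔT = −€173.25 billion, contributing k·(−c·ΔT) = (−€173.25 billion) / 0.45 = −€385 billion.
Net ΔY = k(ΔG − c·ΔT) = (−€111.25 billion) / 0.45 ≈ −€247 billion.

−€247 billion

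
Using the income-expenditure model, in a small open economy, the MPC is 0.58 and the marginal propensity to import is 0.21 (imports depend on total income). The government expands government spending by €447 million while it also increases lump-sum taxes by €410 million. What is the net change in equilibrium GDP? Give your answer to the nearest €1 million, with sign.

+€332 million

Expenditure multiplier = 1/(1 − c + m) = 1/(1 − 0.58 + 0.21) = 1/0.63 ≈ 1.587.
ΔG contributes k·ΔG = (+€447 million) / 0.63 ≈ +€709.5 million.
ΔT of +€410 million changes first-round spending by −c·ΔT = −€237.8 million, contributing k·(−c·ΔT) = (−€237.8 million) / 0.63 ≈ −€377.5 million.
Net ΔY = k(ΔG − c·ΔT) = (+€209.2 million) / 0.63 ≈ +€332 million.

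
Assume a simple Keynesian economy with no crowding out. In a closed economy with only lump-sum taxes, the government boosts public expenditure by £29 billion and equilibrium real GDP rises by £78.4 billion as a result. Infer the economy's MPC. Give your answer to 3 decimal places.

0.630

Implied spending multiplier k = ΔY/ΔG = 78.4/29 ≈ 2.7034.
Since k = 1/(1 − MPC), MPC = 1 − 1/k = 1 − ΔG/ΔY = 1 − 29/78.4 ≈ 0.630.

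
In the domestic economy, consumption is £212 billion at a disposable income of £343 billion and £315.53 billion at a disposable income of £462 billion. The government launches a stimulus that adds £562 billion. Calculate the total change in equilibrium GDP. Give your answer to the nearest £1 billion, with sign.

+£4,323 billion

MPC = ΔC/ΔYd = (315.53 − 212)/(462 − 343) = 103.53/119 = 0.87.
Expenditure multiplier = 1/(1 − MPC) = 1/(1 − 0.87) = 1/0.13 ≈ 7.692.
ΔY = k × ΔG = (+£562 billion) / 0.13 ≈ +£4,323 billion.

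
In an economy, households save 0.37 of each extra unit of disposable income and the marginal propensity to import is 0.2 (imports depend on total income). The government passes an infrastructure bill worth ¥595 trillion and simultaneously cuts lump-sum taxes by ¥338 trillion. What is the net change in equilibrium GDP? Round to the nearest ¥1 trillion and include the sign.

MPC = 1 − MPS = 1 − 0.37 = 0.63.
Expenditure multiplier = 1/(1 − c + m) = 1/(1 − 0.63 + 0.2) = 1/0.57 ≈ 1.754.
ΔG contributes k·ΔG = (+¥595 trillion) / 0.57 ≈ +¥1,043.9 trillion.
ΔT of −¥338 trillion changes first-round spending by −c·ΔT = +¥212.94 trillion, contributing k·(−c·ΔT) = (+¥212.94 trillion) / 0.57 ≈ +¥373.6 trillion.
Net ΔY = k(ΔG − c·ΔT) = (+¥807.94 trillion) / 0.57 ≈ +¥1,417 trillion.

+¥1,417 trillion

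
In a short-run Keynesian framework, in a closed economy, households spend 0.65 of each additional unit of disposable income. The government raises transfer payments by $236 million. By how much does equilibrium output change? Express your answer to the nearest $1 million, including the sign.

+$438 million

The transfer change shifts disposable income by +$236 million, so first-round consumption changes by c·ΔTR = 0.65 × (+$236 million) = +$153.4 million.
Expenditure multiplier = 1/(1 − MPC) = 1/(1 − 0.65) = 1/0.35 ≈ 2.857.
The transfer multiplier is c × k ≈ 1.857, so ΔY = k × (c·ΔTR) = (+$153.4 million) / 0.35 ≈ +$438 million.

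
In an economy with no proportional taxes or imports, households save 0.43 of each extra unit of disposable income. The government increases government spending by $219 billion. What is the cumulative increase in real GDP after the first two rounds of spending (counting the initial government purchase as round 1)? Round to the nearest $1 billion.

$344 billion

MPC = 1 − MPS = 1 − 0.43 = 0.57.
Round 1 adds ΔG = $219 billion; each later round is MPC = 0.57 times the previous.
After 2 rounds: 219 + 124.83 = ΔG·(1 − c^2)/(1 − c) = 219 × (1 − 0.3249)/0.43 ≈ $344 billion.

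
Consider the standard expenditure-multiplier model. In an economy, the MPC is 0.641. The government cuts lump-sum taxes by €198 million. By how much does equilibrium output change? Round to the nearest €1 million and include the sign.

A lump-sum tax change of −€198 million shifts disposable income by +€198 million; first-round consumption changes by −c × ΔT = −0.641 × (−€198 million) = +€126.918 million.
Expenditure multiplier = 1/(1 − MPC) = 1/(1 − 0.641) = 1/0.359 ≈ 2.786.
The tax multiplier is −c × k ≈ −1.786, so ΔY = k × (−c·ΔT) = (+€126.918 million) / 0.359 ≈ +€354 million.

+€354 million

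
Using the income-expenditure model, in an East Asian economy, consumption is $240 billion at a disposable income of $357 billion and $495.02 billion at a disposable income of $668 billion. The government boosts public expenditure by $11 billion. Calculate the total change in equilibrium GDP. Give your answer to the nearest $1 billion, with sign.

+$61 billion

MPC = ΔC/ΔYd = (495.02 − 240)/(668 − 357) = 255.02/311 = 0.82.
Spending multiplier = 1/(1 − MPC) = 1/(1 − 0.82) = 1/0.18 ≈ 5.556.
ΔY = k × ΔG = (+$11 billion) / 0.18 ≈ +$61 billion.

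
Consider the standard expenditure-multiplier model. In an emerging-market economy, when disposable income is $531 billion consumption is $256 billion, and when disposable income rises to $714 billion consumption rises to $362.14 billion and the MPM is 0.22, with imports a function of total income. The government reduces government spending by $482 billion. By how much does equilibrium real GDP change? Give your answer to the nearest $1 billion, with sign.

MPC = ΔC/ΔYd = (362.14 − 256)/(714 − 531) = 106.14/183 = 0.58.
Expenditure multiplier = 1/(1 − c + m) = 1/(1 − 0.58 + 0.22) = 1/0.64 ≈ 1.563.
ΔY = k × ΔG = (−$482 billion) / 0.64 ≈ −$753 billion.

−$753 billion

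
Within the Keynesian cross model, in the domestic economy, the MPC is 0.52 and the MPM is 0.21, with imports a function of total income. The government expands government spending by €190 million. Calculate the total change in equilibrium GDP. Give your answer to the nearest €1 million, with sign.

+€275 million

Expenditure multiplier = 1/(1 − c + m) = 1/(1 − 0.52 + 0.21) = 1/0.69 ≈ 1.449.
ΔY = k × ΔG = (+€190 million) / 0.69 ≈ +€275 million.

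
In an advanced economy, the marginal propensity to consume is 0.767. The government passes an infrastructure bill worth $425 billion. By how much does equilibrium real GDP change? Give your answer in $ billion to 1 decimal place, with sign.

+$1,824.0 billion

Government-spending multiplier = 1/(1 − MPC) = 1/(1 − 0.767) = 1/0.233 ≈ 4.292.
ΔY = k × ΔG = (+$425 billion) / 0.233 ≈ +$1,824 billion.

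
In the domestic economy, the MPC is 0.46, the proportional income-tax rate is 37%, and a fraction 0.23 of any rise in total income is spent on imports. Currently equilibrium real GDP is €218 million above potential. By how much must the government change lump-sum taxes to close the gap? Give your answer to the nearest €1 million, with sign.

Spending multiplier = 1/(1 − c(1−t) + m) = 1/(1 − 0.46×0.63 + 0.23) = 1/0.9402 ≈ 1.064.
Tax multiplier = −c·k = −0.46/0.9402 ≈ −0.489. Need ΔY = −€218 million, so ΔT = ΔY/(−c·k) = −(−€218 million) × 0.9402 / 0.46 ≈ +€446 million.
The government should raise lump-sum taxes by €446 million.

+€446 million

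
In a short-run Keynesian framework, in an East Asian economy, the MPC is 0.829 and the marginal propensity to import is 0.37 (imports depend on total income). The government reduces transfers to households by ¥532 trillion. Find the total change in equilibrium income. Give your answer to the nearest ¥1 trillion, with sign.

−¥815 trillion

The transfer change shifts disposable income by −¥532 trillion, so first-round consumption changes by c·ΔTR = 0.829 × (−¥532 trillion) = −¥441.028 trillion.
Expenditure multiplier = 1/(1 − c + m) = 1/(1 − 0.829 + 0.37) = 1/0.541 ≈ 1.848.
The transfer multiplier is c × k ≈ 1.532, so ΔY = k × (c·ΔTR) = (−¥441.028 trillion) / 0.541 ≈ −¥815 trillion.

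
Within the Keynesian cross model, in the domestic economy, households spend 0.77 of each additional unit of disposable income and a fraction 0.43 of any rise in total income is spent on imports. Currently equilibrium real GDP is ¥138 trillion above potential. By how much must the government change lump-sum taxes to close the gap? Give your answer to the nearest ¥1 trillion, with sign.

+¥118 trillion

Spending multiplier = 1/(1 − c + m) = 1/(1 − 0.77 + 0.43) = 1/0.66 ≈ 1.515.
Tax multiplier = −c·k = −0.77/0.66 ≈ −1.167. Need ΔY = −¥138 trillion, so ΔT = ΔY/(−c·k) = −(−¥138 trillion) × 0.66 / 0.77 ≈ +¥118 trillion.
The government should raise lump-sum taxes by ¥118 trillion.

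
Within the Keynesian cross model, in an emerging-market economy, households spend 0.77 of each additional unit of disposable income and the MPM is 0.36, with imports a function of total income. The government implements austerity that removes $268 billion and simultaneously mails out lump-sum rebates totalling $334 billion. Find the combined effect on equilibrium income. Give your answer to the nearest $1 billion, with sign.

−$18 billion

Expenditure multiplier = 1/(1 − c + m) = 1/(1 − 0.77 + 0.36) = 1/0.59 ≈ 1.695.
ΔG contributes k·ΔG = (−$268 billion) / 0.59 ≈ −$454.2 billion.
ΔT of −$334 billion changes first-round spending by −c·ΔT = +$257.18 billion, contributing k·(−c·ΔT) = (+$257.18 billion) / 0.59 ≈ +$435.9 billion.
Net ΔY = k(ΔG − c·ΔT) = (−$10.82 billion) / 0.59 ≈ −$18 billion.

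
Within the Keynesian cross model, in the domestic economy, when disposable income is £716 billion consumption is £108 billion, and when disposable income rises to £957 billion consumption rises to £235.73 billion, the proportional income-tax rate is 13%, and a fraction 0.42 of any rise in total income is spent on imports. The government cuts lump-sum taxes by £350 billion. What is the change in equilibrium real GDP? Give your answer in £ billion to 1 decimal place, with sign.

+£193.5 billion

MPC = ΔC/ΔYd = (235.73 − 108)/(957 − 716) = 127.73/241 = 0.53.
A lump-sum tax change of −£350 billion shifts disposable income by +£350 billion; first-round consumption changes by −c × ΔT = −0.53 × (−£350 billion) = +£185.5 billion.
Expenditure multiplier = 1/(1 − c(1−t) + m) = 1/(1 − 0.53×0.87 + 0.42) = 1/0.9589 ≈ 1.043.
The tax multiplier is −c × k ≈ −0.553, so ΔY = k × (−c·ΔT) = (+£185.5 billion) / 0.9589 ≈ +£193.5 billion.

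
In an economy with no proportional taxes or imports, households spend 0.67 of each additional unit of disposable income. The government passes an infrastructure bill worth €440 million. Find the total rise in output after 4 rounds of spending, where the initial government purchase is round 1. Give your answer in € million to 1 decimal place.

Round 1 adds ΔG = €440 million; each later round is MPC = 0.67 times the previous.
After 4 rounds: 440 + 294.8 + 197.516 + 132.33572 = ΔG·(1 − c^4)/(1 − c) = 440 × (1 − 0.20151121)/0.33 ≈ €1,064.7 million.

€1,064.7 million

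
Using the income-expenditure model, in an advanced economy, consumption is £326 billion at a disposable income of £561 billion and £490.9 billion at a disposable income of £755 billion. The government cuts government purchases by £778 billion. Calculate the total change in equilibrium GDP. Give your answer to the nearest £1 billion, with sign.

−£5,187 billion

MPC = ΔC/ΔYd = (490.9 − 326)/(755 − 561) = 164.9/194 = 0.85.
Government-spending multiplier = 1/(1 − MPC) = 1/(1 − 0.85) = 1/0.15 ≈ 6.667.
ΔY = k × ΔG = (−£778 billion) / 0.15 ≈ −£5,187 billion.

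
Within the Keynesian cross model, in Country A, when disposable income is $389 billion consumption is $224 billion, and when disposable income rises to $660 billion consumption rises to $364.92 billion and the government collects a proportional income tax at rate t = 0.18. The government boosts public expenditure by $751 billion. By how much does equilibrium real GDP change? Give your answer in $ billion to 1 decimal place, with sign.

+$1,309.3 billion

MPC = ΔC/ΔYd = (364.92 − 224)/(660 − 389) = 140.92/271 = 0.52.
Spending multiplier = 1/(1 − c(1−t)) = 1/(1 − 0.52×0.82) = 1/0.5736 ≈ 1.743.
ΔY = k × ΔG = (+$751 billion) / 0.5736 ≈ +$1,309.3 billion.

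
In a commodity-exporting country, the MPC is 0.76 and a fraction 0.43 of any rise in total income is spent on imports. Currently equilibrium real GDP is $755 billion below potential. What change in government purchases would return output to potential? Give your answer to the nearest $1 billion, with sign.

Spending multiplier = 1/(1 − c + m) = 1/(1 − 0.76 + 0.43) = 1/0.67 ≈ 1.493.
Need ΔY = +$755 billion, so ΔG = ΔY/k = (+$755 billion) × 0.67 ≈ +$506 billion.
The government should increase government purchases by $506 billion.

+$506 billion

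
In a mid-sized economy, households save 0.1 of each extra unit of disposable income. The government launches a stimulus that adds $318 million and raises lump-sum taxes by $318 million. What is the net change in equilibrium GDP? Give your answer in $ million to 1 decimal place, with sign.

MPC = 1 − MPS = 1 − 0.1 = 0.9.
Expenditure multiplier = 1/(1 − MPC) = 1/(1 − 0.9) = 1/0.1 = 10.
ΔG contributes k·ΔG = (+$318 million) / 0.1 = +$3,180 million.
ΔT of +$318 million changes first-round spending by −c·ΔT = −$286.2 million, contributing k·(−c·ΔT) = (−$286.2 million) / 0.1 = −$2,862 million.
With ΔG = ΔT and no other leakages, the balanced-budget multiplier is 1, so ΔY = ΔG = +$318 million.

+$318.0 million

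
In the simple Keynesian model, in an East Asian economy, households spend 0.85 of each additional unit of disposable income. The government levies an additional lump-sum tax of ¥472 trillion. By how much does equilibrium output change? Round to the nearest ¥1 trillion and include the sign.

−¥2,675 trillion

A lump-sum tax change of +¥472 trillion shifts disposable income by −¥472 trillion; first-round consumption changes by −c × ΔT = −0.85 × (+¥472 trillion) = −¥401.2 trillion.
Expenditure multiplier = 1/(1 − MPC) = 1/(1 − 0.85) = 1/0.15 ≈ 6.667.
The tax multiplier is −c × k ≈ −5.667, so ΔY = k × (−c·ΔT) = (−¥401.2 trillion) / 0.15 ≈ −¥2,675 trillion.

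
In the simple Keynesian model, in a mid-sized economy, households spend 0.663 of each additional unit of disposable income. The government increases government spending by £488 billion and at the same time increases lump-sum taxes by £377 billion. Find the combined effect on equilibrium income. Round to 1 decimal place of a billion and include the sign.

+£706.4 billion

Expenditure multiplier = 1/(1 − MPC) = 1/(1 − 0.663) = 1/0.337 ≈ 2.967.
ΔG contributes k·ΔG = (+£488 billion) / 0.337 ≈ +£1,448.1 billion.
ΔT of +£377 billion changes first-round spending by −c·ΔT = −£249.951 billion, contributing k·(−c·ΔT) = (−£249.951 billion) / 0.337 ≈ −£741.7 billion.
Net ΔY = k(ΔG − c·ΔT) = (+£238.049 billion) / 0.337 ≈ +£706.4 billion.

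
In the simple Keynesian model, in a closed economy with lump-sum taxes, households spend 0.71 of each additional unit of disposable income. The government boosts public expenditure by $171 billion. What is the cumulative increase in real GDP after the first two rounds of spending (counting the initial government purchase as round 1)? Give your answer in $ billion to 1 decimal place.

$292.4 billion

Round 1 adds ΔG = $171 billion; each later round is MPC = 0.71 times the previous.
After 2 rounds: 171 + 121.41 = ΔG·(1 − c^2)/(1 − c) = 171 × (1 − 0.5041)/0.29 ≈ $292.4 billion.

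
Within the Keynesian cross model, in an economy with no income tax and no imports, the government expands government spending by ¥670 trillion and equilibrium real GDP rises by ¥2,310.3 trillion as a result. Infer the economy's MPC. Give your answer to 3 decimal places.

Implied spending multiplier k = ΔY/ΔG = 2,310.3/670 ≈ 3.4482.
Since k = 1/(1 − MPC), MPC = 1 − 1/k = 1 − ΔG/ΔY = 1 − 670/2,310.3 ≈ 0.710.

0.710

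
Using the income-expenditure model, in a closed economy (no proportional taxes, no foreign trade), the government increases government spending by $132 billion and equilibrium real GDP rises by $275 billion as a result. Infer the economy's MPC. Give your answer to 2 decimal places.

0.52

Implied spending multiplier k = ΔY/ΔG = 275/132 ≈ 2.0833.
Since k = 1/(1 − MPC), MPC = 1 − 1/k = 1 − ΔG/ΔY = 1 − 132/275 = 0.52.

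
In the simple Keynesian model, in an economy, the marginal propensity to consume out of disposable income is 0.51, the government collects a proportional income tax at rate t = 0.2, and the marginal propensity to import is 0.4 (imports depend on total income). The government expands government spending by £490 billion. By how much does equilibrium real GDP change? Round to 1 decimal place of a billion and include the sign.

+£494.0 billion

Expenditure multiplier = 1/(1 − c(1−t) + m) = 1/(1 − 0.51×0.8 + 0.4) = 1/0.992 ≈ 1.008.
ΔY = k × ΔG = (+£490 billion) / 0.992 ≈ +£494 billion.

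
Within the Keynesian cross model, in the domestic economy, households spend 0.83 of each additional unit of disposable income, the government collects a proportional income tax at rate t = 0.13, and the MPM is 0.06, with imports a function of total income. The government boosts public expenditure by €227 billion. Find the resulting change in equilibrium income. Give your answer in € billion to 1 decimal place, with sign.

+€671.8 billion

Spending multiplier = 1/(1 − c(1−t) + m) = 1/(1 − 0.83×0.87 + 0.06) = 1/0.3379 ≈ 2.959.
ΔY = k × ΔG = (+€227 billion) / 0.3379 ≈ +€671.8 billion.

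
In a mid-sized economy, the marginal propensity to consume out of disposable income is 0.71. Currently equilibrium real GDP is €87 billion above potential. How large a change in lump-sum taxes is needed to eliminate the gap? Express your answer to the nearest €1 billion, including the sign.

Spending multiplier = 1/(1 − MPC) = 1/(1 − 0.71) = 1/0.29 ≈ 3.448.
Tax multiplier = −c·k = −0.71/0.29 ≈ −2.448. Need ΔY = −€87 billion, so ΔT = ΔY/(−c·k) = −(−€87 billion) × 0.29 / 0.71 ≈ +€36 billion.
The government should raise lump-sum taxes by €36 billion.

+€36 billion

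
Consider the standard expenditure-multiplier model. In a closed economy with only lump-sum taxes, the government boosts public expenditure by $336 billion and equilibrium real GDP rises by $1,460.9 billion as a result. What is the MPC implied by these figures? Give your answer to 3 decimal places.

0.770

Implied spending multiplier k = ΔY/ΔG = 1,460.9/336 ≈ 4.3479.
Since k = 1/(1 − MPC), MPC = 1 − 1/k = 1 − ΔG/ΔY = 1 − 336/1,460.9 ≈ 0.770.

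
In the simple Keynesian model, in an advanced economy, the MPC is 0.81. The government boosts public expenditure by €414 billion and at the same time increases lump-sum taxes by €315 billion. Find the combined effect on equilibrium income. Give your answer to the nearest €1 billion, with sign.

+€836 billion

Expenditure multiplier = 1/(1 − MPC) = 1/(1 − 0.81) = 1/0.19 ≈ 5.263.
ΔG contributes k·ΔG = (+€414 billion) / 0.19 ≈ +€2,178.9 billion.
ΔT of +€315 billion changes first-round spending by −c·ΔT = −€255.15 billion, contributing k·(−c·ΔT) = (−€255.15 billion) / 0.19 ≈ −€1,342.9 billion.
Net ΔY = k(ΔG − c·ΔT) = (+€158.85 billion) / 0.19 ≈ +€836 billion.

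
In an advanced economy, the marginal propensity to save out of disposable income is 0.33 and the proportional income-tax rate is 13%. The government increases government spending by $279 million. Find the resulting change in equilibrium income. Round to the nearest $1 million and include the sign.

MPC = 1 − MPS = 1 − 0.33 = 0.67.
Expenditure multiplier = 1/(1 − c(1−t)) = 1/(1 − 0.67×0.87) = 1/0.4171 ≈ 2.398.
ΔY = k × ΔG = (+$279 million) / 0.4171 ≈ +$669 million.

+$669 million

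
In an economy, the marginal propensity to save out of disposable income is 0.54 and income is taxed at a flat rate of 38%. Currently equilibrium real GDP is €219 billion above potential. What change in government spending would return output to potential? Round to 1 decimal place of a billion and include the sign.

−€156.5 billion

MPC = 1 − MPS = 1 − 0.54 = 0.46.
Spending multiplier = 1/(1 − c(1−t)) = 1/(1 − 0.46×0.62) = 1/0.7148 ≈ 1.399.
Need ΔY = −€219 billion, so ΔG = ΔY/k = (−€219 billion) × 0.7148 ≈ −€156.5 billion.
The government should cut government spending by €156.5 billion.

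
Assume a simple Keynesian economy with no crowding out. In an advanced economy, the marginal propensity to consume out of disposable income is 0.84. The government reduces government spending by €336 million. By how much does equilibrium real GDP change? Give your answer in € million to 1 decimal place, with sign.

−€2,100.0 million

Spending multiplier = 1/(1 − MPC) = 1/(1 − 0.84) = 1/0.16 = 6.25.
ΔY = k × ΔG = (−€336 million) / 0.16 = −€2,100 million.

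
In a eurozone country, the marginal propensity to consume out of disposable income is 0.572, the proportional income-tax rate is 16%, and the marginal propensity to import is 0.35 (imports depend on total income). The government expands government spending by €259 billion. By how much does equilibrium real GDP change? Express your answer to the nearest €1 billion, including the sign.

Spending multiplier = 1/(1 − c(1−t) + m) = 1/(1 − 0.572×0.84 + 0.35) = 1/0.86952 ≈ 1.15.
ΔY = k × ΔG = (+€259 billion) / 0.86952 ≈ +€298 billion.

+€298 billion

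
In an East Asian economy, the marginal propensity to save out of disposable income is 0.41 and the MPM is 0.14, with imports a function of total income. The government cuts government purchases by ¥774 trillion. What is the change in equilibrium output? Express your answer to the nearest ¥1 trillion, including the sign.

MPC = 1 − MPS = 1 − 0.41 = 0.59.
Government-spending multiplier = 1/(1 − c + m) = 1/(1 − 0.59 + 0.14) = 1/0.55 ≈ 1.818.
ΔY = k × ΔG = (−¥774 trillion) / 0.55 ≈ −¥1,407 trillion.

−¥1,407 trillion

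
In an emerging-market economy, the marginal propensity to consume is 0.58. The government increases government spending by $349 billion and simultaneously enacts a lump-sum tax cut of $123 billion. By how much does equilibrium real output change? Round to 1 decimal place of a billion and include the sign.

+$1,000.8 billion

Expenditure multiplier = 1/(1 − MPC) = 1/(1 − 0.58) = 1/0.42 ≈ 2.381.
ΔG contributes k·ΔG = (+$349 billion) / 0.42 ≈ +$831 billion.
ΔT of −$123 billion changes first-round spending by −c·ΔT = +$71.34 billion, contributing k·(−c·ΔT) = (+$71.34 billion) / 0.42 ≈ +$169.9 billion.
Net ΔY = k(ΔG − c·ΔT) = (+$420.34 billion) / 0.42 ≈ +$1,000.8 billion.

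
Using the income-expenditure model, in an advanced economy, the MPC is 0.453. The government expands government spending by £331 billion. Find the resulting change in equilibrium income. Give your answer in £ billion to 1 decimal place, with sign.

Expenditure multiplier = 1/(1 − MPC) = 1/(1 − 0.453) = 1/0.547 ≈ 1.828.
ΔY = k × ΔG = (+£331 billion) / 0.547 ≈ +£605.1 billion.

+£605.1 billion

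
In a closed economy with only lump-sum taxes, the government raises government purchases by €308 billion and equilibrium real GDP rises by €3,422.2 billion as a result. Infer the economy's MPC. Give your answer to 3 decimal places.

Implied spending multiplier k = ΔY/ΔG = 3,422.2/308 ≈ 11.111.
Since k = 1/(1 − MPC), MPC = 1 − 1/k = 1 − ΔG/ΔY = 1 − 308/3,422.2 ≈ 0.910.

0.910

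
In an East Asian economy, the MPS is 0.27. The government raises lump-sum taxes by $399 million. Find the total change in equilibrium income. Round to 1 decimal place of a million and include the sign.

−$1,078.8 million

MPC = 1 − MPS = 1 − 0.27 = 0.73.
A lump-sum tax change of +$399 million shifts disposable income by −$399 million; first-round consumption changes by −c × ΔT = −0.73 × (+$399 million) = −$291.27 million.
Expenditure multiplier = 1/(1 − MPC) = 1/(1 − 0.73) = 1/0.27 ≈ 3.704.
The tax multiplier is −c × k ≈ −2.704, so ΔY = k × (−c·ΔT) = (−$291.27 million) / 0.27 ≈ −$1,078.8 million.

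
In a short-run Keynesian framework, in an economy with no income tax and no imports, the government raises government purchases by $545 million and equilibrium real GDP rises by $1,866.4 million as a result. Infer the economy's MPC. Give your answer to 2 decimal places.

Implied spending multiplier k = ΔY/ΔG = 1,866.4/545 ≈ 3.4246.
Since k = 1/(1 − MPC), MPC = 1 − 1/k = 1 − ΔG/ΔY = 1 − 545/1,866.4 ≈ 0.71.

0.71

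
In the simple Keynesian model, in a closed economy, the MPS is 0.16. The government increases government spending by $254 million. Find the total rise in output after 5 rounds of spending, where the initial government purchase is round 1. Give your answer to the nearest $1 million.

MPC = 1 − MPS = 1 − 0.16 = 0.84.
Round 1 adds ΔG = $254 million; each later round is MPC = 0.84 times the previous.
After 5 rounds: 254 + 213.36 + 179.2224 + 150.546816 + 126.45932544 = ΔG·(1 − c^5)/(1 − c) = 254 × (1 − 0.4182119424)/0.16 ≈ $924 million.

$924 million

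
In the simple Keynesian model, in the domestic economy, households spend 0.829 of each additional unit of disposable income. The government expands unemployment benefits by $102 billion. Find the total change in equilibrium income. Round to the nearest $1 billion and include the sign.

+$494 billion

The transfer change shifts disposable income by +$102 billion, so first-round consumption changes by c·ΔTR = 0.829 × (+$102 billion) = +$84.558 billion.
Expenditure multiplier = 1/(1 − MPC) = 1/(1 − 0.829) = 1/0.171 ≈ 5.848.
The transfer multiplier is c × k ≈ 4.848, so ΔY = k × (c·ΔTR) = (+$84.558 billion) / 0.171 ≈ +$494 billion.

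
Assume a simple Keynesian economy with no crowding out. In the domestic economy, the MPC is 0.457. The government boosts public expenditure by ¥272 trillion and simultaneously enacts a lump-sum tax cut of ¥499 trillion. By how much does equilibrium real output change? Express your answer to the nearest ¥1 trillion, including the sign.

+¥921 trillion

Expenditure multiplier = 1/(1 − MPC) = 1/(1 − 0.457) = 1/0.543 ≈ 1.842.
ΔG contributes k·ΔG = (+¥272 trillion) / 0.543 ≈ +¥500.9 trillion.
ΔT of −¥499 trillion changes first-round spending by −c·ΔT = +¥228.043 trillion, contributing k·(−c·ΔT) = (+¥228.043 trillion) / 0.543 ≈ +¥420 trillion.
Net ΔY = k(ΔG − c·ΔT) = (+¥500.043 trillion) / 0.543 ≈ +¥921 trillion.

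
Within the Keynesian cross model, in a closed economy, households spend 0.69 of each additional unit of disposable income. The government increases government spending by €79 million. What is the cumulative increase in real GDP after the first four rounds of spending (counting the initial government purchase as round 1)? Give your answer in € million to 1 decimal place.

Round 1 adds ΔG = €79 million; each later round is MPC = 0.69 times the previous.
After 4 rounds: 79 + 54.51 + 37.6119 + 25.952211 = ΔG·(1 − c^4)/(1 − c) = 79 × (1 − 0.22667121)/0.31 ≈ €197.1 million.

€197.1 million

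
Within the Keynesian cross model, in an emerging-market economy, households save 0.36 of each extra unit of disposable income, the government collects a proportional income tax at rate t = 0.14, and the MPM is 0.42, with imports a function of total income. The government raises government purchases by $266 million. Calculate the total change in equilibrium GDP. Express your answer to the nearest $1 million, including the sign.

MPC = 1 − MPS = 1 − 0.36 = 0.64.
Expenditure multiplier = 1/(1 − c(1−t) + m) = 1/(1 − 0.64×0.86 + 0.42) = 1/0.8696 ≈ 1.15.
ΔY = k × ΔG = (+$266 million) / 0.8696 ≈ +$306 million.

+$306 million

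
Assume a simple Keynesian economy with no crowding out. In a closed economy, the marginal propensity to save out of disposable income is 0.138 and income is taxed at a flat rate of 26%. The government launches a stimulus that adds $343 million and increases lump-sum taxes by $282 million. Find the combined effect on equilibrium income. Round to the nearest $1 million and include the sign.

MPC = 1 − MPS = 1 − 0.138 = 0.862.
Expenditure multiplier = 1/(1 − c(1−t)) = 1/(1 − 0.862×0.74) = 1/0.36212 ≈ 2.762.
ΔG contributes k·ΔG = (+$343 million) / 0.36212 ≈ +$947.2 million.
ΔT of +$282 million changes first-round spending by −c·ΔT = −$243.084 million, contributing k·(−c·ΔT) = (−$243.084 million) / 0.36212 ≈ −$671.3 million.
Net ΔY = k(ΔG − c·ΔT) = (+$99.916 million) / 0.36212 ≈ +$276 million.

+$276 million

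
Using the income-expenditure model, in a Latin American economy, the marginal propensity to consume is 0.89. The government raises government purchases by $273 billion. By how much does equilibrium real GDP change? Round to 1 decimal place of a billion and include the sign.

Spending multiplier = 1/(1 − MPC) = 1/(1 − 0.89) = 1/0.11 ≈ 9.091.
ΔY = k × ΔG = (+$273 billion) / 0.11 ≈ +$2,481.8 billion.

+$2,481.8 billion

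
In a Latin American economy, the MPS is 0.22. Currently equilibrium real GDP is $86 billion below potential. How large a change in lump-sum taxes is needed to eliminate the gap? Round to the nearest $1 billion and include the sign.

−$24 billion

MPC = 1 − MPS = 1 − 0.22 = 0.78.
Spending multiplier = 1/(1 − MPC) = 1/(1 − 0.78) = 1/0.22 ≈ 4.545.
Tax multiplier = −c·k = −0.78/0.22 ≈ −3.545. Need ΔY = +$86 billion, so ΔT = ΔY/(−c·k) = −(+$86 billion) × 0.22 / 0.78 ≈ −$24 billion.
The government should cut lump-sum taxes by $24 billion.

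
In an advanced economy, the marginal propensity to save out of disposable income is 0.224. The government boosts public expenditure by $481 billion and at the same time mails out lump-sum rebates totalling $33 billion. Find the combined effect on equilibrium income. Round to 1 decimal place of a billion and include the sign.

+$2,261.6 billion

MPC = 1 − MPS = 1 − 0.224 = 0.776.
Expenditure multiplier = 1/(1 − MPC) = 1/(1 − 0.776) = 1/0.224 ≈ 4.464.
ΔG contributes k·ΔG = (+$481 billion) / 0.224 ≈ +$2,147.3 billion.
ΔT of −$33 billion changes first-round spending by −c·ΔT = +$25.608 billion, contributing k·(−c·ΔT) = (+$25.608 billion) / 0.224 ≈ +$114.3 billion.
Net ΔY = k(ΔG − c·ΔT) = (+$506.608 billion) / 0.224 ≈ +$2,261.6 billion.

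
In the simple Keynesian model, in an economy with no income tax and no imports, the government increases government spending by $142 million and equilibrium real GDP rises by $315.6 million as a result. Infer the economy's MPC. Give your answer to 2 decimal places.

0.55

Implied spending multiplier k = ΔY/ΔG = 315.6/142 ≈ 2.2225.
Since k = 1/(1 − MPC), MPC = 1 − 1/k = 1 − ΔG/ΔY = 1 − 142/315.6 ≈ 0.55.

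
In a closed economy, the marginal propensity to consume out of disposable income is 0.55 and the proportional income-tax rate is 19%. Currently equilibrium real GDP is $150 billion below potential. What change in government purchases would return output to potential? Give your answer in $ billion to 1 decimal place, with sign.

Spending multiplier = 1/(1 − c(1−t)) = 1/(1 − 0.55×0.81) = 1/0.5545 ≈ 1.803.
Need ΔY = +$150 billion, so ΔG = ΔY/k = (+$150 billion) × 0.5545 ≈ +$83.2 billion.
The government should increase government purchases by $83.2 billion.

+$83.2 billion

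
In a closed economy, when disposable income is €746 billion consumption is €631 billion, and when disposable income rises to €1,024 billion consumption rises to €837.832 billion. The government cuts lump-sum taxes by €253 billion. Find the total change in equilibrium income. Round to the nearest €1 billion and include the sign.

+€735 billion

MPC = ΔC/ΔYd = (837.832 − 631)/(1,024 − 746) = 206.832/278 = 0.744.
A lump-sum tax change of −€253 billion shifts disposable income by +€253 billion; first-round consumption changes by −c × ΔT = −0.744 × (−€253 billion) = +€188.232 billion.
Expenditure multiplier = 1/(1 − MPC) = 1/(1 − 0.744) = 1/0.256 ≈ 3.906.
The tax multiplier is −c × k ≈ −2.906, so ΔY = k × (−c·ΔT) = (+€188.232 billion) / 0.256 ≈ +€735 billion.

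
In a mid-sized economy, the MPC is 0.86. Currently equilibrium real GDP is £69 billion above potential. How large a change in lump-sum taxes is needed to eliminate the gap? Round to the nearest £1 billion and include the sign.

Spending multiplier = 1/(1 − MPC) = 1/(1 − 0.86) = 1/0.14 ≈ 7.143.
Tax multiplier = −c·k = −0.86/0.14 ≈ −6.143. Need ΔY = −£69 billion, so ΔT = ΔY/(−c·k) = −(−£69 billion) × 0.14 / 0.86 ≈ +£11 billion.
The government should raise lump-sum taxes by £11 billion.

+£11 billion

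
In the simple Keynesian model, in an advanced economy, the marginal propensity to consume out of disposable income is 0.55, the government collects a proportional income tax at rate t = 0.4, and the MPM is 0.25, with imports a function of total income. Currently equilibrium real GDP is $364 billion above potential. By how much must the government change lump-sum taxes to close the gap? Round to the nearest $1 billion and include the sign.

Spending multiplier = 1/(1 − c(1−t) + m) = 1/(1 − 0.55×0.6 + 0.25) = 1/0.92 ≈ 1.087.
Tax multiplier = −c·k = −0.55/0.92 ≈ −0.598. Need ΔY = −$364 billion, so ΔT = ΔY/(−c·k) = −(−$364 billion) × 0.92 / 0.55 ≈ +$609 billion.
The government should raise lump-sum taxes by $609 billion.

+$609 billion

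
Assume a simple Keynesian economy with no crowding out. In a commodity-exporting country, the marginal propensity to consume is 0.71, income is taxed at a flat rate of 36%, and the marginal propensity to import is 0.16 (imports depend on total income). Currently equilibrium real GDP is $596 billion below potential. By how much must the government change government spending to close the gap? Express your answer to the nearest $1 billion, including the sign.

+$421 billion

Spending multiplier = 1/(1 − c(1−t) + m) = 1/(1 − 0.71×0.64 + 0.16) = 1/0.7056 ≈ 1.417.
Need ΔY = +$596 billion, so ΔG = ΔY/k = (+$596 billion) × 0.7056 ≈ +$421 billion.
The government should increase government spending by $421 billion.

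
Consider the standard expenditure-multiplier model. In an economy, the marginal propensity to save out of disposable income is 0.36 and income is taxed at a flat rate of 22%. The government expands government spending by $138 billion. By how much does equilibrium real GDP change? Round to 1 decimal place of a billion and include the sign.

+$275.6 billion

MPC = 1 − MPS = 1 − 0.36 = 0.64.
Expenditure multiplier = 1/(1 − c(1−t)) = 1/(1 − 0.64×0.78) = 1/0.5008 ≈ 1.997.
ΔY = k × ΔG = (+$138 billion) / 0.5008 ≈ +$275.6 billion.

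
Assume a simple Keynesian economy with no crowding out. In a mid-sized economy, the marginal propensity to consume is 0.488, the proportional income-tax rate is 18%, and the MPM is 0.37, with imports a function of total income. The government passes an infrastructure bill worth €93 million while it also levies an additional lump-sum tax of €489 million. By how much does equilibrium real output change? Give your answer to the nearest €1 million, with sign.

−€150 million

Expenditure multiplier = 1/(1 − c(1−t) + m) = 1/(1 − 0.488×0.82 + 0.37) = 1/0.96984 ≈ 1.031.
ΔG contributes k·ΔG = (+€93 million) / 0.96984 ≈ +€95.9 million.
ΔT of +€489 million changes first-round spending by −c·ΔT = −€238.632 million, contributing k·(−c·ΔT) = (−€238.632 million) / 0.96984 ≈ −€246.1 million.
Net ΔY = k(ΔG − c·ΔT) = (−€145.632 million) / 0.96984 ≈ −€150 million.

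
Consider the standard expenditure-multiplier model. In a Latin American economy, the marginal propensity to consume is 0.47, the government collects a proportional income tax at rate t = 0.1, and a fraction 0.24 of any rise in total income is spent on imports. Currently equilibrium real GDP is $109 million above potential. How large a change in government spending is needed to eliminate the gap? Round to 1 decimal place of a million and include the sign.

Spending multiplier = 1/(1 − c(1−t) + m) = 1/(1 − 0.47×0.9 + 0.24) = 1/0.817 ≈ 1.224.
Need ΔY = −$109 million, so ΔG = ΔY/k = (−$109 million) × 0.817 ≈ −$89.1 million.
The government should cut government spending by $89.1 million.

−$89.1 million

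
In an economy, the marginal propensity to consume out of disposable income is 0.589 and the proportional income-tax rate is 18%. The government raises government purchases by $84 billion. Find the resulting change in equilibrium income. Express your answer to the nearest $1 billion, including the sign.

+$162 billion

Government-spending multiplier = 1/(1 − c(1−t)) = 1/(1 − 0.589×0.82) = 1/0.51702 ≈ 1.934.
ΔY = k × ΔG = (+$84 billion) / 0.51702 ≈ +$162 billion.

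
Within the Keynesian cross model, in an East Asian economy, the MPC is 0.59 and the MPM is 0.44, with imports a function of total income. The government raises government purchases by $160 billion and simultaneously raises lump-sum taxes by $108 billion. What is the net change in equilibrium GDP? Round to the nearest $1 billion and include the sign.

+$113 billion

Expenditure multiplier = 1/(1 − c + m) = 1/(1 − 0.59 + 0.44) = 1/0.85 ≈ 1.176.
ΔG contributes k·ΔG = (+$160 billion) / 0.85 ≈ +$188.2 billion.
ΔT of +$108 billion changes first-round spending by −c·ΔT = −$63.72 billion, contributing k·(−c·ΔT) = (−$63.72 billion) / 0.85 ≈ −$75 billion.
Net ΔY = k(ΔG − c·ΔT) = (+$96.28 billion) / 0.85 ≈ +$113 billion.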